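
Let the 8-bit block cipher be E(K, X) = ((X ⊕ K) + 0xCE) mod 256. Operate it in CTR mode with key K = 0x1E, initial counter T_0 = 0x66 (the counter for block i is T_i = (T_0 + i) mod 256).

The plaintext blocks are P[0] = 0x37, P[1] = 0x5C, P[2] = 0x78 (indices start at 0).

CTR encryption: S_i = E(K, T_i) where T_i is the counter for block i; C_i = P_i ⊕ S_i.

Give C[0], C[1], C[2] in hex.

C[0] = 0x71, C[1] = 0x1B, C[2] = 0x3C

C[0]: T = 0x66, S = E(K, T) = 0x46; 0x37 ⊕ 0x46 = 0x71.
C[1]: T = 0x67, S = E(K, T) = 0x47; 0x5C ⊕ 0x47 = 0x1B.
C[2]: T = 0x68, S = E(K, T) = 0x44; 0x78 ⊕ 0x44 = 0x3C.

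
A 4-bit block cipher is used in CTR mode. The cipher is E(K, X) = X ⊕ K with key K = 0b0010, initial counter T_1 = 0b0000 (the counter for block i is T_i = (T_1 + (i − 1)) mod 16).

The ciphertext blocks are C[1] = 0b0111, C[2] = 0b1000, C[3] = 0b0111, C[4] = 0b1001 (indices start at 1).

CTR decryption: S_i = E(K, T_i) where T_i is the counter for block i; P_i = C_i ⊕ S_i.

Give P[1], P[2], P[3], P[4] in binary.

P[1] = 0b0101, P[2] = 0b1011, P[3] = 0b0111, P[4] = 0b1000

P[1]: T = 0b0000, S = E(K, T) = 0b0010; 0b0111 ⊕ 0b0010 = 0b0101.
P[2]: T = 0b0001, S = E(K, T) = 0b0011; 0b1000 ⊕ 0b0011 = 0b1011.
P[3]: T = 0b0010, S = E(K, T) = 0b0000; 0b0111 ⊕ 0b0000 = 0b0111.
P[4]: T = 0b0011, S = E(K, T) = 0b0001; 0b1001 ⊕ 0b0001 = 0b1000.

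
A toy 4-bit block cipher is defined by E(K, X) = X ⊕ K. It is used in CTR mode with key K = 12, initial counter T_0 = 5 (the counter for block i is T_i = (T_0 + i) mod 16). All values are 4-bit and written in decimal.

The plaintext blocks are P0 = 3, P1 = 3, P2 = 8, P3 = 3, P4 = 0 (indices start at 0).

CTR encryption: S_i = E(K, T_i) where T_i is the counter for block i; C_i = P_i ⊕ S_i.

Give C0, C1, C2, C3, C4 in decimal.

C0: T = 5, S = E(K, T) = 9; 3 ⊕ 9 = 10.
C1: T = 6, S = E(K, T) = 10; 3 ⊕ 10 = 9.
C2: T = 7, S = E(K, T) = 11; 8 ⊕ 11 = 3.
C3: T = 8, S = E(K, T) = 4; 3 ⊕ 4 = 7.
C4: T = 9, S = E(K, T) = 5; 0 ⊕ 5 = 5.

C0 = 10, C1 = 9, C2 = 3, C3 = 7, C4 = 5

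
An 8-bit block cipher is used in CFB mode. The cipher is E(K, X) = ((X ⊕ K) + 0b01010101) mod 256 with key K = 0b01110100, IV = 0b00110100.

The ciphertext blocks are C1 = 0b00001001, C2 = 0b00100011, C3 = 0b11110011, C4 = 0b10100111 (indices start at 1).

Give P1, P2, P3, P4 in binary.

CFB decryption: P_i = C_i ⊕ E(K, C_{i−1}), with C_{0} = IV.
P1: E(K, 0b00110100) = 0b10010101; 0b00001001 ⊕ 0b10010101 = 0b10011100.
P2: E(K, 0b00001001) = 0b11010010; 0b00100011 ⊕ 0b11010010 = 0b11110001.
P3: E(K, 0b00100011) = 0b10101100; 0b11110011 ⊕ 0b10101100 = 0b01011111.
P4: E(K, 0b11110011) = 0b11011100; 0b10100111 ⊕ 0b11011100 = 0b01111011.

P1 = 0b10011100, P2 = 0b11110001, P3 = 0b01011111, P4 = 0b01111011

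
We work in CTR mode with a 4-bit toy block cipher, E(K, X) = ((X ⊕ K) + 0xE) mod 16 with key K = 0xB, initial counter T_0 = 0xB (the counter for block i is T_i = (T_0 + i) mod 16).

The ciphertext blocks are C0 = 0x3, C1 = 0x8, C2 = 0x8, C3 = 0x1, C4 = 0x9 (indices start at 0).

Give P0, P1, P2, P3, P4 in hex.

P0 = 0xD, P1 = 0xD, P2 = 0xC, P3 = 0x2, P4 = 0xB

CTR decryption: S_i = E(K, T_i) where T_i is the counter for block i; P_i = C_i ⊕ S_i.
P0: T = 0xB, S = E(K, T) = 0xE; 0x3 ⊕ 0xE = 0xD.
P1: T = 0xC, S = E(K, T) = 0x5; 0x8 ⊕ 0x5 = 0xD.
P2: T = 0xD, S = E(K, T) = 0x4; 0x8 ⊕ 0x4 = 0xC.
P3: T = 0xE, S = E(K, T) = 0x3; 0x1 ⊕ 0x3 = 0x2.
P4: T = 0xF, S = E(K, T) = 0x2; 0x9 ⊕ 0x2 = 0xB.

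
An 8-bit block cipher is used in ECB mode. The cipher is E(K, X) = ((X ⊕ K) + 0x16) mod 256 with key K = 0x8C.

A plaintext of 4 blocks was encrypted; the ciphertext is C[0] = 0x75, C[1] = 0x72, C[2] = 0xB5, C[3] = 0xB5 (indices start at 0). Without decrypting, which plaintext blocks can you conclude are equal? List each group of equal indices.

P[2] = P[3]

ECB encrypts each block independently with the same key, so equal ciphertext blocks imply equal plaintext blocks.
C[2] = C[3] = 0xB5, so P[2] = P[3].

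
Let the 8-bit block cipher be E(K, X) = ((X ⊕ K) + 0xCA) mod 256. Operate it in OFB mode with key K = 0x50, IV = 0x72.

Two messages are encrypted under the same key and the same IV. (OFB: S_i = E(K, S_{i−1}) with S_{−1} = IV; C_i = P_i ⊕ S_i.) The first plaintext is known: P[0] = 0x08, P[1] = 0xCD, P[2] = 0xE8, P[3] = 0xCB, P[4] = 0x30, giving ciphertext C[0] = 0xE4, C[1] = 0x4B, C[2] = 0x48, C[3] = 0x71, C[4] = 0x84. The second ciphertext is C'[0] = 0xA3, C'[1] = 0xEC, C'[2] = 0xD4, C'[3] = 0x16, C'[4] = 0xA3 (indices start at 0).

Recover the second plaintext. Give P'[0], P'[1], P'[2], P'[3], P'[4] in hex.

In OFB with a reused IV, both messages share the same keystream S_i, so C_i ⊕ C'_i = P_i ⊕ P'_i and thus P'_i = P_i ⊕ C_i ⊕ C'_i.
P'[0]: 0x08 ⊕ 0xE4 ⊕ 0xA3 = 0x4F.
P'[1]: 0xCD ⊕ 0x4B ⊕ 0xEC = 0x6A.
P'[2]: 0xE8 ⊕ 0x48 ⊕ 0xD4 = 0x74.
P'[3]: 0xCB ⊕ 0x71 ⊕ 0x16 = 0xAC.
P'[4]: 0x30 ⊕ 0x84 ⊕ 0xA3 = 0x17.

P'[0] = 0x4F, P'[1] = 0x6A, P'[2] = 0x74, P'[3] = 0xAC, P'[4] = 0x17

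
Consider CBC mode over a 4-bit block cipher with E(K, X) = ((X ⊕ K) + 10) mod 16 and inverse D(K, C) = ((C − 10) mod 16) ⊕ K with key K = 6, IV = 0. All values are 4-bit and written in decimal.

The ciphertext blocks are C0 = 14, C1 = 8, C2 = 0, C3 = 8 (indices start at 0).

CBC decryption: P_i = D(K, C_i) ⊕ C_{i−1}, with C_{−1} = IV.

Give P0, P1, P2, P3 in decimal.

P0 = 2, P1 = 6, P2 = 8, P3 = 8

P0: D(K, 14) = 2; 2 ⊕ 0 = 2.
P1: D(K, 8) = 8; 8 ⊕ 14 = 6.
P2: D(K, 0) = 0; 0 ⊕ 8 = 8.
P3: D(K, 8) = 8; 8 ⊕ 0 = 8.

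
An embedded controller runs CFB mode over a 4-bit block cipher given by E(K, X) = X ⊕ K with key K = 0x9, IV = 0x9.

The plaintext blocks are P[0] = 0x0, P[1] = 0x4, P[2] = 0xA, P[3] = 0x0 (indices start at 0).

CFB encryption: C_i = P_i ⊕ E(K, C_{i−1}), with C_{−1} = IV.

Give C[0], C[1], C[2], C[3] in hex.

C[0]: E(K, 0x9) = 0x0; 0x0 ⊕ 0x0 = 0x0.
C[1]: E(K, 0x0) = 0x9; 0x4 ⊕ 0x9 = 0xD.
C[2]: E(K, 0xD) = 0x4; 0xA ⊕ 0x4 = 0xE.
C[3]: E(K, 0xE) = 0x7; 0x0 ⊕ 0x7 = 0x7.

C[0] = 0x0, C[1] = 0xD, C[2] = 0xE, C[3] = 0x7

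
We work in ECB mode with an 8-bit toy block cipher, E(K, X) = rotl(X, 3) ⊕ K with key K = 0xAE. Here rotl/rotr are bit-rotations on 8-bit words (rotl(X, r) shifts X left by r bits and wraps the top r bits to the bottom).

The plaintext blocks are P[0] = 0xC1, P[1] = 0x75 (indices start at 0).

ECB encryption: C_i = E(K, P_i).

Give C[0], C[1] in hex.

C[0] = 0xA0, C[1] = 0x05

C[0]: E(K, 0xC1) = 0xA0.
C[1]: E(K, 0x75) = 0x05.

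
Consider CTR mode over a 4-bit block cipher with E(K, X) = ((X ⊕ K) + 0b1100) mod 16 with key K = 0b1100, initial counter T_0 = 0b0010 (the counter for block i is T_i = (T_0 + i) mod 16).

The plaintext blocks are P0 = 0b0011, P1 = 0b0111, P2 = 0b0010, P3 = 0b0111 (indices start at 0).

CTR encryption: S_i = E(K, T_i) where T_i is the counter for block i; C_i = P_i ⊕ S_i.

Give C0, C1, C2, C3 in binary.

C0: T = 0b0010, S = E(K, T) = 0b1010; 0b0011 ⊕ 0b1010 = 0b1001.
C1: T = 0b0011, S = E(K, T) = 0b1011; 0b0111 ⊕ 0b1011 = 0b1100.
C2: T = 0b0100, S = E(K, T) = 0b0100; 0b0010 ⊕ 0b0100 = 0b0110.
C3: T = 0b0101, S = E(K, T) = 0b0101; 0b0111 ⊕ 0b0101 = 0b0010.

C0 = 0b1001, C1 = 0b1100, C2 = 0b0110, C3 = 0b0010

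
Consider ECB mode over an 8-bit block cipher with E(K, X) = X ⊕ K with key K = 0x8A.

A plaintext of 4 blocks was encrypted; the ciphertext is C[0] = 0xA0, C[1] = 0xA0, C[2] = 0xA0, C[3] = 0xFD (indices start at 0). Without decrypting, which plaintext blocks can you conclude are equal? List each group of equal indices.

P[0] = P[1] = P[2]

ECB encrypts each block independently with the same key, so equal ciphertext blocks imply equal plaintext blocks.
C[0] = C[1] = C[2] = 0xA0, so P[0] = P[1] = P[2].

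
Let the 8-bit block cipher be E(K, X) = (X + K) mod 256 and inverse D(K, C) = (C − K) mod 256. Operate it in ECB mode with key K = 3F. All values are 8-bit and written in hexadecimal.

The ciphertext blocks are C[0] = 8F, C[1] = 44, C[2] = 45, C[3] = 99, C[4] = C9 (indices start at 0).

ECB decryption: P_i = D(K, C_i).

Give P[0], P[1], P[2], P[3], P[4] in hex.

P[0]: D(K, 8F) = 50.
P[1]: D(K, 44) = 05.
P[2]: D(K, 45) = 06.
P[3]: D(K, 99) = 5A.
P[4]: D(K, C9) = 8A.

P[0] = 50, P[1] = 05, P[2] = 06, P[3] = 5A, P[4] = 8A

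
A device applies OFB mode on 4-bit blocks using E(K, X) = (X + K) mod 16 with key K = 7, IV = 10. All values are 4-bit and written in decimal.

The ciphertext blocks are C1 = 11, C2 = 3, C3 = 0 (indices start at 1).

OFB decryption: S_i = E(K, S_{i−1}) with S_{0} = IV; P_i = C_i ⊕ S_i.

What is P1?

P1 = 10

P1: S = E(K, 10) = 1; 11 ⊕ 1 = 10.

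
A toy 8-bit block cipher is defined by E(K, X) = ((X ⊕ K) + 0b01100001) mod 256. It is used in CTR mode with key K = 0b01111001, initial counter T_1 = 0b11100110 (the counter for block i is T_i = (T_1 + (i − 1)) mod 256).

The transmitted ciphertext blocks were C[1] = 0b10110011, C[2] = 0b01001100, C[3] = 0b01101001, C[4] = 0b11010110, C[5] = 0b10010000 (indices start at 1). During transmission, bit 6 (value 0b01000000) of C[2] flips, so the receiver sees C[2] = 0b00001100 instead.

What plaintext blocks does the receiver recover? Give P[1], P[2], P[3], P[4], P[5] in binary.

CTR decryption: S_i = E(K, T_i) where T_i is the counter for block i; P_i = C_i ⊕ S_i.
Only C[2] changed, to 0b00001100. In CTR, a change in C_i flips the same bit in P_i only; the keystream is unaffected. Decrypting the received ciphertext:
P[1]: T = 0b11100110, S = E(K, T) = 0b00000000; 0b10110011 ⊕ 0b00000000 = 0b10110011.
P[2]: T = 0b11100111, S = E(K, T) = 0b11111111; 0b00001100 ⊕ 0b11111111 = 0b11110011.
P[3]: T = 0b11101000, S = E(K, T) = 0b11110010; 0b01101001 ⊕ 0b11110010 = 0b10011011.
P[4]: T = 0b11101001, S = E(K, T) = 0b11110001; 0b11010110 ⊕ 0b11110001 = 0b00100111.
P[5]: T = 0b11101010, S = E(K, T) = 0b11110100; 0b10010000 ⊕ 0b11110100 = 0b01100100.
Blocks that differ from the original plaintext: P[2].

P[1] = 0b10110011, P[2] = 0b11110011, P[3] = 0b10011011, P[4] = 0b00100111, P[5] = 0b01100100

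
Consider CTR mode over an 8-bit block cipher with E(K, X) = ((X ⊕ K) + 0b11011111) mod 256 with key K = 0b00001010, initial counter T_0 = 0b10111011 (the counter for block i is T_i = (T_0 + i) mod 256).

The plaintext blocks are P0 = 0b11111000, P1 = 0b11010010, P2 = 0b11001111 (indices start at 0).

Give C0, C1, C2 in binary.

CTR encryption: S_i = E(K, T_i) where T_i is the counter for block i; C_i = P_i ⊕ S_i.
C0: T = 0b10111011, S = E(K, T) = 0b10010000; 0b11111000 ⊕ 0b10010000 = 0b01101000.
C1: T = 0b10111100, S = E(K, T) = 0b10010101; 0b11010010 ⊕ 0b10010101 = 0b01000111.
C2: T = 0b10111101, S = E(K, T) = 0b10010110; 0b11001111 ⊕ 0b10010110 = 0b01011001.

C0 = 0b01101000, C1 = 0b01000111, C2 = 0b01011001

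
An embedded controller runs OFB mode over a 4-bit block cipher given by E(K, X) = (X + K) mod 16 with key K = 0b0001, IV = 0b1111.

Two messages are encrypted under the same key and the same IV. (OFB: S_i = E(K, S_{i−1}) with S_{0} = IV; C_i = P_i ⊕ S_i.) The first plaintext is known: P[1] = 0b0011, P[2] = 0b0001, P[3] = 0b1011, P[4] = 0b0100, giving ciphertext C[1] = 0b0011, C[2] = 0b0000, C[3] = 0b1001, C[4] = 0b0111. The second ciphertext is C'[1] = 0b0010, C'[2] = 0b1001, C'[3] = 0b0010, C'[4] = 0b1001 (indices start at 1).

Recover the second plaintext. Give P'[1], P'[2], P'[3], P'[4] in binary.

In OFB with a reused IV, both messages share the same keystream S_i, so C_i ⊕ C'_i = P_i ⊕ P'_i and thus P'_i = P_i ⊕ C_i ⊕ C'_i.
P'[1]: 0b0011 ⊕ 0b0011 ⊕ 0b0010 = 0b0010.
P'[2]: 0b0001 ⊕ 0b0000 ⊕ 0b1001 = 0b1000.
P'[3]: 0b1011 ⊕ 0b1001 ⊕ 0b0010 = 0b0000.
P'[4]: 0b0100 ⊕ 0b0111 ⊕ 0b1001 = 0b1010.

P'[1] = 0b0010, P'[2] = 0b1000, P'[3] = 0b0000, P'[4] = 0b1010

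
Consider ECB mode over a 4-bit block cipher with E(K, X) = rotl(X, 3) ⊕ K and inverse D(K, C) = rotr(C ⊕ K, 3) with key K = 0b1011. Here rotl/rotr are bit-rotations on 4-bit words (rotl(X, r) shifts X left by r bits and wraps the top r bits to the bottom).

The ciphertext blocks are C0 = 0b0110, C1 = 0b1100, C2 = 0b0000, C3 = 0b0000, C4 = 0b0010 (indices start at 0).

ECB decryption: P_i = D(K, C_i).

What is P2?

P2 = 0b0111

P2: D(K, 0b0000) = 0b0111.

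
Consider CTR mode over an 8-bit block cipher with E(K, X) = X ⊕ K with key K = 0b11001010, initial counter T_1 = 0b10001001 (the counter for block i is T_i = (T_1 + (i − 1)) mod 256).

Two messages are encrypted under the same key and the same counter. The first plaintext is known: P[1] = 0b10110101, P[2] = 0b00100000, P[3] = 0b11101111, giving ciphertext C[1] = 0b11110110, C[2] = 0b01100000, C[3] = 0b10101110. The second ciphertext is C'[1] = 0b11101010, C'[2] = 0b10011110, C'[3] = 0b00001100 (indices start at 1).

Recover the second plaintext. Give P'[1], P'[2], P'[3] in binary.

P'[1] = 0b10101001, P'[2] = 0b11011110, P'[3] = 0b01001101

In CTR with a reused counter, both messages share the same keystream S_i, so C_i ⊕ C'_i = P_i ⊕ P'_i and thus P'_i = P_i ⊕ C_i ⊕ C'_i.
P'[1]: 0b10110101 ⊕ 0b11110110 ⊕ 0b11101010 = 0b10101001.
P'[2]: 0b00100000 ⊕ 0b01100000 ⊕ 0b10011110 = 0b11011110.
P'[3]: 0b11101111 ⊕ 0b10101110 ⊕ 0b00001100 = 0b01001101.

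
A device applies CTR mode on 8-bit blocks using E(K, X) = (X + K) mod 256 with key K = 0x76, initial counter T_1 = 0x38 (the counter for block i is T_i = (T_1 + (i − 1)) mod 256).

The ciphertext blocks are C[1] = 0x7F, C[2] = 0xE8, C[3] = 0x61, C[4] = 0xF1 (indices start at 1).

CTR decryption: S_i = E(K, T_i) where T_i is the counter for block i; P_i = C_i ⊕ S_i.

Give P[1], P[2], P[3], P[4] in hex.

P[1]: T = 0x38, S = E(K, T) = 0xAE; 0x7F ⊕ 0xAE = 0xD1.
P[2]: T = 0x39, S = E(K, T) = 0xAF; 0xE8 ⊕ 0xAF = 0x47.
P[3]: T = 0x3A, S = E(K, T) = 0xB0; 0x61 ⊕ 0xB0 = 0xD1.
P[4]: T = 0x3B, S = E(K, T) = 0xB1; 0xF1 ⊕ 0xB1 = 0x40.

P[1] = 0xD1, P[2] = 0x47, P[3] = 0xD1, P[4] = 0x40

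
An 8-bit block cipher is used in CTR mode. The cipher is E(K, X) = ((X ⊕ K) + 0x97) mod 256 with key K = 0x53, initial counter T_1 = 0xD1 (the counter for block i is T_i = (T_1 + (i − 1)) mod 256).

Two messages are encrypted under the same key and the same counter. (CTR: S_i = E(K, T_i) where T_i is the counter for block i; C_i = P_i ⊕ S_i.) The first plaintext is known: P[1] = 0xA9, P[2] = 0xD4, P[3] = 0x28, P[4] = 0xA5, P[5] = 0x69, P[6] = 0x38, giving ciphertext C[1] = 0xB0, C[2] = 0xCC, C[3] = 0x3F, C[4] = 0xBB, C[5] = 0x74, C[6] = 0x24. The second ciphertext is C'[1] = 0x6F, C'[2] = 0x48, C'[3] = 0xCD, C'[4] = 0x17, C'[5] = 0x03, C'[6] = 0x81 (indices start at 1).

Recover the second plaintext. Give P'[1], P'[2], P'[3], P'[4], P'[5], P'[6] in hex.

P'[1] = 0x76, P'[2] = 0x50, P'[3] = 0xDA, P'[4] = 0x09, P'[5] = 0x1E, P'[6] = 0x9D

In CTR with a reused counter, both messages share the same keystream S_i, so C_i ⊕ C'_i = P_i ⊕ P'_i and thus P'_i = P_i ⊕ C_i ⊕ C'_i.
P'[1]: 0xA9 ⊕ 0xB0 ⊕ 0x6F = 0x76.
P'[2]: 0xD4 ⊕ 0xCC ⊕ 0x48 = 0x50.
P'[3]: 0x28 ⊕ 0x3F ⊕ 0xCD = 0xDA.
P'[4]: 0xA5 ⊕ 0xBB ⊕ 0x17 = 0x09.
P'[5]: 0x69 ⊕ 0x74 ⊕ 0x03 = 0x1E.
P'[6]: 0x38 ⊕ 0x24 ⊕ 0x81 = 0x9D.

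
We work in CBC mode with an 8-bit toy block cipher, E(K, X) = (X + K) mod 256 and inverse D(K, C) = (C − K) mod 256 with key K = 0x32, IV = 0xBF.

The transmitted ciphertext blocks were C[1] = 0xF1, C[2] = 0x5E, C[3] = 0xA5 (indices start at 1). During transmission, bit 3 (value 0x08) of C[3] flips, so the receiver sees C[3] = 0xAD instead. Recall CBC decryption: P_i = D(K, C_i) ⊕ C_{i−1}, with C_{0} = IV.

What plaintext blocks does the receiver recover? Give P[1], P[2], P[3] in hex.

P[1] = 0x00, P[2] = 0xDD, P[3] = 0x25

Only C[3] changed, to 0xAD. In CBC, a change in C_i garbles P_i and flips the same bit in P_{i+1}. Decrypting the received ciphertext:
P[1]: D(K, 0xF1) = 0xBF; 0xBF ⊕ 0xBF = 0x00.
P[2]: D(K, 0x5E) = 0x2C; 0x2C ⊕ 0xF1 = 0xDD.
P[3]: D(K, 0xAD) = 0x7B; 0x7B ⊕ 0x5E = 0x25.
Blocks that differ from the original plaintext: P[3].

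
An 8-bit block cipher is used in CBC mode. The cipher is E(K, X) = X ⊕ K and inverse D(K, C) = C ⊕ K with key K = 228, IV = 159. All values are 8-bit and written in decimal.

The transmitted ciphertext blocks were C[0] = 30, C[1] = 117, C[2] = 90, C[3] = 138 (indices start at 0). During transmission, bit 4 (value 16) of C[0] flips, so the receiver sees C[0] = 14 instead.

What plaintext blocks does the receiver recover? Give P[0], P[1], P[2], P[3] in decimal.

P[0] = 117, P[1] = 159, P[2] = 203, P[3] = 52

CBC decryption: P_i = D(K, C_i) ⊕ C_{i−1}, with C_{−1} = IV.
Only C[0] changed, to 14. In CBC, a change in C_i garbles P_i and flips the same bit in P_{i+1}. Decrypting the received ciphertext:
P[0]: D(K, 14) = 234; 234 ⊕ 159 = 117.
P[1]: D(K, 117) = 145; 145 ⊕ 14 = 159.
P[2]: D(K, 90) = 190; 190 ⊕ 117 = 203.
P[3]: D(K, 138) = 110; 110 ⊕ 90 = 52.
Blocks that differ from the original plaintext: P[0], P[1].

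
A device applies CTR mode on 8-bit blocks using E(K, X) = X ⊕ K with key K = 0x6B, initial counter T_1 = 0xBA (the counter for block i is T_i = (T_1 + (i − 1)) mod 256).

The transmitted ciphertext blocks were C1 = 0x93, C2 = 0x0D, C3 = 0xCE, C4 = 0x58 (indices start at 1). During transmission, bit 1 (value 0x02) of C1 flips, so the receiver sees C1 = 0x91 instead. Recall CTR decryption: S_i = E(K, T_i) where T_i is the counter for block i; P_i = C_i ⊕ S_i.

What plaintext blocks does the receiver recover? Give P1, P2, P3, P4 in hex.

P1 = 0x40, P2 = 0xDD, P3 = 0x19, P4 = 0x8E

Only C1 changed, to 0x91. In CTR, a change in C_i flips the same bit in P_i only; the keystream is unaffected. Decrypting the received ciphertext:
P1: T = 0xBA, S = E(K, T) = 0xD1; 0x91 ⊕ 0xD1 = 0x40.
P2: T = 0xBB, S = E(K, T) = 0xD0; 0x0D ⊕ 0xD0 = 0xDD.
P3: T = 0xBC, S = E(K, T) = 0xD7; 0xCE ⊕ 0xD7 = 0x19.
P4: T = 0xBD, S = E(K, T) = 0xD6; 0x58 ⊕ 0xD6 = 0x8E.
Blocks that differ from the original plaintext: P1.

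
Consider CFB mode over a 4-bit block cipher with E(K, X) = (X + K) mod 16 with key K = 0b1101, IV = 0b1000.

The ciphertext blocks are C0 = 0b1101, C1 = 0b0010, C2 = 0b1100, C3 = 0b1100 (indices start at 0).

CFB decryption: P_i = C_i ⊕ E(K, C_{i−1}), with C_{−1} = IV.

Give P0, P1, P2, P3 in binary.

P0 = 0b1000, P1 = 0b1000, P2 = 0b0011, P3 = 0b0101

P0: E(K, 0b1000) = 0b0101; 0b1101 ⊕ 0b0101 = 0b1000.
P1: E(K, 0b1101) = 0b1010; 0b0010 ⊕ 0b1010 = 0b1000.
P2: E(K, 0b0010) = 0b1111; 0b1100 ⊕ 0b1111 = 0b0011.
P3: E(K, 0b1100) = 0b1001; 0b1100 ⊕ 0b1001 = 0b0101.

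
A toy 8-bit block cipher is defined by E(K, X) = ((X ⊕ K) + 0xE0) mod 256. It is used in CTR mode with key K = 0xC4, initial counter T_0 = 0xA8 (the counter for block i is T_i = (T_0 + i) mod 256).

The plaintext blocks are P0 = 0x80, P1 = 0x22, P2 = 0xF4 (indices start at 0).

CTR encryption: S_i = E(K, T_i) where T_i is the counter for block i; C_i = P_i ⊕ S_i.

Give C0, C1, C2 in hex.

C0: T = 0xA8, S = E(K, T) = 0x4C; 0x80 ⊕ 0x4C = 0xCC.
C1: T = 0xA9, S = E(K, T) = 0x4D; 0x22 ⊕ 0x4D = 0x6F.
C2: T = 0xAA, S = E(K, T) = 0x4E; 0xF4 ⊕ 0x4E = 0xBA.

C0 = 0xCC, C1 = 0x6F, C2 = 0xBA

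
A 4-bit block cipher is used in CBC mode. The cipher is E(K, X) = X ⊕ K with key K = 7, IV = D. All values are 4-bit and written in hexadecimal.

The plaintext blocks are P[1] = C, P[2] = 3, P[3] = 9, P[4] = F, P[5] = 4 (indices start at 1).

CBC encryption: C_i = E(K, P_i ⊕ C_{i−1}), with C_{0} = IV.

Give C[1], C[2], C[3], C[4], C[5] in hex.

C[1] = 6, C[2] = 2, C[3] = C, C[4] = 4, C[5] = 7

C[1]: P[1] ⊕ D = 1; E(K, 1) = 6.
C[2]: P[2] ⊕ 6 = 5; E(K, 5) = 2.
C[3]: P[3] ⊕ 2 = B; E(K, B) = C.
C[4]: P[4] ⊕ C = 3; E(K, 3) = 4.
C[5]: P[5] ⊕ 4 = 0; E(K, 0) = 7.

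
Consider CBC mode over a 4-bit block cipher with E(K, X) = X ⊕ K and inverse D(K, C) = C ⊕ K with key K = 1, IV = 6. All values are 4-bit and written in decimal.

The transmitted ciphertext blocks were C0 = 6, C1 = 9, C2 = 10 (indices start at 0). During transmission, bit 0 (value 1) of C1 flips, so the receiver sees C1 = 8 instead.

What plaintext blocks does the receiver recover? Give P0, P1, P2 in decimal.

P0 = 1, P1 = 15, P2 = 3

CBC decryption: P_i = D(K, C_i) ⊕ C_{i−1}, with C_{−1} = IV.
Only C1 changed, to 8. In CBC, a change in C_i garbles P_i and flips the same bit in P_{i+1}. Decrypting the received ciphertext:
P0: D(K, 6) = 7; 7 ⊕ 6 = 1.
P1: D(K, 8) = 9; 9 ⊕ 6 = 15.
P2: D(K, 10) = 11; 11 ⊕ 8 = 3.
Blocks that differ from the original plaintext: P1, P2.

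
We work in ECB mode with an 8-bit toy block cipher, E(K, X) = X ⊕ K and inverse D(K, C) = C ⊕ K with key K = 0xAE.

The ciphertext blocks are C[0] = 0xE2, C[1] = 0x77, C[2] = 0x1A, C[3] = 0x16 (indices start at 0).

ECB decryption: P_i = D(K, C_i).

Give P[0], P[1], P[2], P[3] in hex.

P[0] = 0x4C, P[1] = 0xD9, P[2] = 0xB4, P[3] = 0xB8

P[0]: D(K, 0xE2) = 0x4C.
P[1]: D(K, 0x77) = 0xD9.
P[2]: D(K, 0x1A) = 0xB4.
P[3]: D(K, 0x16) = 0xB8.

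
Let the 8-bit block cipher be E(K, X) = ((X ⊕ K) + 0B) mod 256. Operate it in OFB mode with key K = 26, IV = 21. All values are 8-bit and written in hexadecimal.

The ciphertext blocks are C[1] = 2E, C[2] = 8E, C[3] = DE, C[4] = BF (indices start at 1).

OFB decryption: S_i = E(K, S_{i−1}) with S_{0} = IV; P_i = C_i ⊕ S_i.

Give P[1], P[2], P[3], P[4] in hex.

P[1]: S = E(K, 21) = 12; 2E ⊕ 12 = 3C.
P[2]: S = E(K, 12) = 3F; 8E ⊕ 3F = B1.
P[3]: S = E(K, 3F) = 24; DE ⊕ 24 = FA.
P[4]: S = E(K, 24) = 0D; BF ⊕ 0D = B2.

P[1] = 3C, P[2] = B1, P[3] = FA, P[4] = B2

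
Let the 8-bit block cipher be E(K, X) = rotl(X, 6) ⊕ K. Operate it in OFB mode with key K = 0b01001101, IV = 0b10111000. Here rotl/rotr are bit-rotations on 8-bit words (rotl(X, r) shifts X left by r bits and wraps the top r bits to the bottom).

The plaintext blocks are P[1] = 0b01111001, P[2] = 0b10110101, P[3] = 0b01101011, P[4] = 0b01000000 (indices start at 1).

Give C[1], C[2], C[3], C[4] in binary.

C[1] = 0b00011010, C[2] = 0b00100000, C[3] = 0b01000011, C[4] = 0b00000111

OFB encryption: S_i = E(K, S_{i−1}) with S_{0} = IV; C_i = P_i ⊕ S_i.
C[1]: S = E(K, 0b10111000) = 0b01100011; 0b01111001 ⊕ 0b01100011 = 0b00011010.
C[2]: S = E(K, 0b01100011) = 0b10010101; 0b10110101 ⊕ 0b10010101 = 0b00100000.
C[3]: S = E(K, 0b10010101) = 0b00101000; 0b01101011 ⊕ 0b00101000 = 0b01000011.
C[4]: S = E(K, 0b00101000) = 0b01000111; 0b01000000 ⊕ 0b01000111 = 0b00000111.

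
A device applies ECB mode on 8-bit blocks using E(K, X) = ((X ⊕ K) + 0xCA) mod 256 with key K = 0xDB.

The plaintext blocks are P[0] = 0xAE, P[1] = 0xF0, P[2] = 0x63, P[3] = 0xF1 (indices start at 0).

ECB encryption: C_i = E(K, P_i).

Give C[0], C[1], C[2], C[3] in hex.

C[0]: E(K, 0xAE) = 0x3F.
C[1]: E(K, 0xF0) = 0xF5.
C[2]: E(K, 0x63) = 0x82.
C[3]: E(K, 0xF1) = 0xF4.

C[0] = 0x3F, C[1] = 0xF5, C[2] = 0x82, C[3] = 0xF4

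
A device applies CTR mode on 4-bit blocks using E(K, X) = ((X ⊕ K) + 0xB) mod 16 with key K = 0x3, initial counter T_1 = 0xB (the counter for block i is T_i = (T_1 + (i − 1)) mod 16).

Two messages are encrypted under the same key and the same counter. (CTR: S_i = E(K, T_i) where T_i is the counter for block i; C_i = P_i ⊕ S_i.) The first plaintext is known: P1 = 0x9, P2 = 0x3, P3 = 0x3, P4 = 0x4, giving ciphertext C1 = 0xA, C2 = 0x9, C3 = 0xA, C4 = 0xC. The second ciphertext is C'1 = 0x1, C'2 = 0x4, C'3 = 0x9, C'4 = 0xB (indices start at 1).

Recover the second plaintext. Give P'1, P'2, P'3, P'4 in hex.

In CTR with a reused counter, both messages share the same keystream S_i, so C_i ⊕ C'_i = P_i ⊕ P'_i and thus P'_i = P_i ⊕ C_i ⊕ C'_i.
P'1: 0x9 ⊕ 0xA ⊕ 0x1 = 0x2.
P'2: 0x3 ⊕ 0x9 ⊕ 0x4 = 0xE.
P'3: 0x3 ⊕ 0xA ⊕ 0x9 = 0x0.
P'4: 0x4 ⊕ 0xC ⊕ 0xB = 0x3.

P'1 = 0x2, P'2 = 0xE, P'3 = 0x0, P'4 = 0x3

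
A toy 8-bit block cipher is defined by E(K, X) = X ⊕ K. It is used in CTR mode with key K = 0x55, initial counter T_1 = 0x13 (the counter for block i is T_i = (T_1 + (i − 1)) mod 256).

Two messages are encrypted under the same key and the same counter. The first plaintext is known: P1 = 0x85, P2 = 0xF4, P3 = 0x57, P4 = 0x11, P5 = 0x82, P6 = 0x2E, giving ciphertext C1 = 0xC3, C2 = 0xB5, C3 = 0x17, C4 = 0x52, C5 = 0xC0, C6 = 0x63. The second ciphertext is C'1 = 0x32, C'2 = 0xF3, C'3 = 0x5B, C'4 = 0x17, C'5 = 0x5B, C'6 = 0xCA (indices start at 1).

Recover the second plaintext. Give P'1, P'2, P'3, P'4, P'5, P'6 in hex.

P'1 = 0x74, P'2 = 0xB2, P'3 = 0x1B, P'4 = 0x54, P'5 = 0x19, P'6 = 0x87

In CTR with a reused counter, both messages share the same keystream S_i, so C_i ⊕ C'_i = P_i ⊕ P'_i and thus P'_i = P_i ⊕ C_i ⊕ C'_i.
P'1: 0x85 ⊕ 0xC3 ⊕ 0x32 = 0x74.
P'2: 0xF4 ⊕ 0xB5 ⊕ 0xF3 = 0xB2.
P'3: 0x57 ⊕ 0x17 ⊕ 0x5B = 0x1B.
P'4: 0x11 ⊕ 0x52 ⊕ 0x17 = 0x54.
P'5: 0x82 ⊕ 0xC0 ⊕ 0x5B = 0x19.
P'6: 0x2E ⊕ 0x63 ⊕ 0xCA = 0x87.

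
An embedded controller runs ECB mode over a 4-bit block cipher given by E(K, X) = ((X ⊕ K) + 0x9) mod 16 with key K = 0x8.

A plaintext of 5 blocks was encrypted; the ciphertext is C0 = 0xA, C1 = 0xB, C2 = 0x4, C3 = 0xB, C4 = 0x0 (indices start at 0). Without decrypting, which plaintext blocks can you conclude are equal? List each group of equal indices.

P1 = P3

ECB encrypts each block independently with the same key, so equal ciphertext blocks imply equal plaintext blocks.
C1 = C3 = 0xB, so P1 = P3.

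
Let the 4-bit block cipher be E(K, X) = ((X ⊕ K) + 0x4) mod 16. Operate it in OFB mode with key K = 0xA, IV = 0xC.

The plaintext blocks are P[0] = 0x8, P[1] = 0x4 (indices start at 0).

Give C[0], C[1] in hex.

OFB encryption: S_i = E(K, S_{i−1}) with S_{−1} = IV; C_i = P_i ⊕ S_i.
C[0]: S = E(K, 0xC) = 0xA; 0x8 ⊕ 0xA = 0x2.
C[1]: S = E(K, 0xA) = 0x4; 0x4 ⊕ 0x4 = 0x0.

C[0] = 0x2, C[1] = 0x0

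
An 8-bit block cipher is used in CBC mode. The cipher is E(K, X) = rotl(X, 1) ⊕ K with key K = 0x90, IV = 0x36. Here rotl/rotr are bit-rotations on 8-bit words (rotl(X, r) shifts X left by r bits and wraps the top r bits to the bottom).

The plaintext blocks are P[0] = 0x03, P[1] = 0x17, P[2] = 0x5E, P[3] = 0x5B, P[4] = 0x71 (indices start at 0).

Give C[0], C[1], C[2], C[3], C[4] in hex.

C[0] = 0xFA, C[1] = 0x4B, C[2] = 0xBA, C[3] = 0x53, C[4] = 0xD4

CBC encryption: C_i = E(K, P_i ⊕ C_{i−1}), with C_{−1} = IV.
C[0]: P[0] ⊕ 0x36 = 0x35; E(K, 0x35) = 0xFA.
C[1]: P[1] ⊕ 0xFA = 0xED; E(K, 0xED) = 0x4B.
C[2]: P[2] ⊕ 0x4B = 0x15; E(K, 0x15) = 0xBA.
C[3]: P[3] ⊕ 0xBA = 0xE1; E(K, 0xE1) = 0x53.
C[4]: P[4] ⊕ 0x53 = 0x22; E(K, 0x22) = 0xD4.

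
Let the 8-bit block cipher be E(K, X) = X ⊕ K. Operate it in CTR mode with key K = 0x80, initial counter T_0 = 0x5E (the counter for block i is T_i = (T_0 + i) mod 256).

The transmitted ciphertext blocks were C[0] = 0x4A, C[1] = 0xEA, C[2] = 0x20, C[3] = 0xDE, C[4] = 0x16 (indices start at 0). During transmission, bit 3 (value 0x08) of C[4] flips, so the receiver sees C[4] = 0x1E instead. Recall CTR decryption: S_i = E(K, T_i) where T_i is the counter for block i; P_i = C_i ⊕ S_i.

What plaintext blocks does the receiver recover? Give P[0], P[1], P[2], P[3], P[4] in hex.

Only C[4] changed, to 0x1E. In CTR, a change in C_i flips the same bit in P_i only; the keystream is unaffected. Decrypting the received ciphertext:
P[0]: T = 0x5E, S = E(K, T) = 0xDE; 0x4A ⊕ 0xDE = 0x94.
P[1]: T = 0x5F, S = E(K, T) = 0xDF; 0xEA ⊕ 0xDF = 0x35.
P[2]: T = 0x60, S = E(K, T) = 0xE0; 0x20 ⊕ 0xE0 = 0xC0.
P[3]: T = 0x61, S = E(K, T) = 0xE1; 0xDE ⊕ 0xE1 = 0x3F.
P[4]: T = 0x62, S = E(K, T) = 0xE2; 0x1E ⊕ 0xE2 = 0xFC.
Blocks that differ from the original plaintext: P[4].

P[0] = 0x94, P[1] = 0x35, P[2] = 0xC0, P[3] = 0x3F, P[4] = 0xFC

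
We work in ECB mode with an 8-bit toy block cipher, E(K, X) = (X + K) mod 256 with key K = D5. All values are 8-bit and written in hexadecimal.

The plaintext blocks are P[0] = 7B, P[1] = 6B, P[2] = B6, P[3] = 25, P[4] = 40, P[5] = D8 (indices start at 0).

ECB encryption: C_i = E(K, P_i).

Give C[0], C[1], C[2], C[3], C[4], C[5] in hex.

C[0] = 50, C[1] = 40, C[2] = 8B, C[3] = FA, C[4] = 15, C[5] = AD

C[0]: E(K, 7B) = 50.
C[1]: E(K, 6B) = 40.
C[2]: E(K, B6) = 8B.
C[3]: E(K, 25) = FA.
C[4]: E(K, 40) = 15.
C[5]: E(K, D8) = AD.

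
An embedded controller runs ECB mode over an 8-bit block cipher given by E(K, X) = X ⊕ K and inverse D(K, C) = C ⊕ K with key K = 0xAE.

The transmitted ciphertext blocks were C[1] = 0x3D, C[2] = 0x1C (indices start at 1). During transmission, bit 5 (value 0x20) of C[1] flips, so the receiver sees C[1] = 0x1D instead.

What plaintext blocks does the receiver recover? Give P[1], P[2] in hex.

P[1] = 0xB3, P[2] = 0xB2

ECB decryption: P_i = D(K, C_i).
Only C[1] changed, to 0x1D. In ECB, a change in C_i affects only P_i. Decrypting the received ciphertext:
P[1]: D(K, 0x1D) = 0xB3.
P[2]: D(K, 0x1C) = 0xB2.
Blocks that differ from the original plaintext: P[1].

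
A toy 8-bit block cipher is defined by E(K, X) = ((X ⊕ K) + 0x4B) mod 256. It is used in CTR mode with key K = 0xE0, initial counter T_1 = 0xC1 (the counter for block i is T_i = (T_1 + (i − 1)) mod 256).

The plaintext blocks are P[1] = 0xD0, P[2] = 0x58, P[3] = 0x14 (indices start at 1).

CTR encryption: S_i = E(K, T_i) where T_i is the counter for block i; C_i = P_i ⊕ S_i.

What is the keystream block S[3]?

0x6E

C[1]: T = 0xC1, S = E(K, T) = 0x6C; 0xD0 ⊕ 0x6C = 0xBC.
C[2]: T = 0xC2, S = E(K, T) = 0x6D; 0x58 ⊕ 0x6D = 0x35.
C[3]: T = 0xC3, S = E(K, T) = 0x6E; 0x14 ⊕ 0x6E = 0x7A.
So S[3] = 0x6E.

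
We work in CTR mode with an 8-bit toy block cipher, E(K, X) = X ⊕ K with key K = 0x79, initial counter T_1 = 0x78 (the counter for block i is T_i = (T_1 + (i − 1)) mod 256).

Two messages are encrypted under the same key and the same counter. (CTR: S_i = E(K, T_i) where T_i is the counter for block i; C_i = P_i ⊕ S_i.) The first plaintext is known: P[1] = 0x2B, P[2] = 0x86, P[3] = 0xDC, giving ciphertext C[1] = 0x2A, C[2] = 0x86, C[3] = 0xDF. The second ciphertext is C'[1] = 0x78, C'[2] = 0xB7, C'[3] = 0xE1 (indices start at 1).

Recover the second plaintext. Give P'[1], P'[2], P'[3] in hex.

P'[1] = 0x79, P'[2] = 0xB7, P'[3] = 0xE2

In CTR with a reused counter, both messages share the same keystream S_i, so C_i ⊕ C'_i = P_i ⊕ P'_i and thus P'_i = P_i ⊕ C_i ⊕ C'_i.
P'[1]: 0x2B ⊕ 0x2A ⊕ 0x78 = 0x79.
P'[2]: 0x86 ⊕ 0x86 ⊕ 0xB7 = 0xB7.
P'[3]: 0xDC ⊕ 0xDF ⊕ 0xE1 = 0xE2.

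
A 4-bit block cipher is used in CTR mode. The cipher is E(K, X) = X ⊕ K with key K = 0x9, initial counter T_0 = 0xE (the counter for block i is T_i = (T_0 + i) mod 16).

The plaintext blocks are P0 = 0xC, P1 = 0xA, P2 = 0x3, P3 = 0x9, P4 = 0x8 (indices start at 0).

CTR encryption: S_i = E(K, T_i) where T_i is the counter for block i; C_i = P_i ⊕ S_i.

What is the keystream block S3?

0x8

C0: T = 0xE, S = E(K, T) = 0x7; 0xC ⊕ 0x7 = 0xB.
C1: T = 0xF, S = E(K, T) = 0x6; 0xA ⊕ 0x6 = 0xC.
C2: T = 0x0, S = E(K, T) = 0x9; 0x3 ⊕ 0x9 = 0xA.
C3: T = 0x1, S = E(K, T) = 0x8; 0x9 ⊕ 0x8 = 0x1.
So S3 = 0x8.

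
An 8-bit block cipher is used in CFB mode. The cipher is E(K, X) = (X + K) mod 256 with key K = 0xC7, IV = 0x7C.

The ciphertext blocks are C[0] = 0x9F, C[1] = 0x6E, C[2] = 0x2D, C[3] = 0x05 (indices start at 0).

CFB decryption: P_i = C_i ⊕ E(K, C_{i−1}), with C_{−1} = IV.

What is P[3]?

P[3]: E(K, 0x2D) = 0xF4; 0x05 ⊕ 0xF4 = 0xF1.

P[3] = 0xF1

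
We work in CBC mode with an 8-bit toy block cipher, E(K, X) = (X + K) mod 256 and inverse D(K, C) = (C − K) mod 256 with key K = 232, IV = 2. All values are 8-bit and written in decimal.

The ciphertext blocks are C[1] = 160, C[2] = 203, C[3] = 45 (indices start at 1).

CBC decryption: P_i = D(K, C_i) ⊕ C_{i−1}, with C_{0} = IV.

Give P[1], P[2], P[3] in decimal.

P[1]: D(K, 160) = 184; 184 ⊕ 2 = 186.
P[2]: D(K, 203) = 227; 227 ⊕ 160 = 67.
P[3]: D(K, 45) = 69; 69 ⊕ 203 = 142.

P[1] = 186, P[2] = 67, P[3] = 142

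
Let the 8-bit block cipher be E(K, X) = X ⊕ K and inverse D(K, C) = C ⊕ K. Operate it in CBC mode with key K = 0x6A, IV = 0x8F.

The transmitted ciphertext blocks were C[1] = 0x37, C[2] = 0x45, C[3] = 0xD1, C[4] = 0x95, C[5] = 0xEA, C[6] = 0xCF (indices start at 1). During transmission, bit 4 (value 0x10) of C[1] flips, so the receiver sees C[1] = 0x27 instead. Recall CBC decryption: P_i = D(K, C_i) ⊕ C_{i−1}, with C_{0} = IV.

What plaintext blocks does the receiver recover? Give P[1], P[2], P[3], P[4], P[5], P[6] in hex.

Only C[1] changed, to 0x27. In CBC, a change in C_i garbles P_i and flips the same bit in P_{i+1}. Decrypting the received ciphertext:
P[1]: D(K, 0x27) = 0x4D; 0x4D ⊕ 0x8F = 0xC2.
P[2]: D(K, 0x45) = 0x2F; 0x2F ⊕ 0x27 = 0x08.
P[3]: D(K, 0xD1) = 0xBB; 0xBB ⊕ 0x45 = 0xFE.
P[4]: D(K, 0x95) = 0xFF; 0xFF ⊕ 0xD1 = 0x2E.
P[5]: D(K, 0xEA) = 0x80; 0x80 ⊕ 0x95 = 0x15.
P[6]: D(K, 0xCF) = 0xA5; 0xA5 ⊕ 0xEA = 0x4F.
Blocks that differ from the original plaintext: P[1], P[2].

P[1] = 0xC2, P[2] = 0x08, P[3] = 0xFE, P[4] = 0x2E, P[5] = 0x15, P[6] = 0x4F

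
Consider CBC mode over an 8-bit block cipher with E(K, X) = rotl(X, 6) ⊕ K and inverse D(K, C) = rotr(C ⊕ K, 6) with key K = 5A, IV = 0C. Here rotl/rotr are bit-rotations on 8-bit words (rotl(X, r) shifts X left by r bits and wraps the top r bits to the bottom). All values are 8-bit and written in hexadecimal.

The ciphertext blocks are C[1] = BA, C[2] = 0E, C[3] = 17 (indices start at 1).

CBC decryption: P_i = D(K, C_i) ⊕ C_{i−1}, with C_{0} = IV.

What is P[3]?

P[3] = 3B

P[3]: D(K, 17) = 35; 35 ⊕ 0E = 3B.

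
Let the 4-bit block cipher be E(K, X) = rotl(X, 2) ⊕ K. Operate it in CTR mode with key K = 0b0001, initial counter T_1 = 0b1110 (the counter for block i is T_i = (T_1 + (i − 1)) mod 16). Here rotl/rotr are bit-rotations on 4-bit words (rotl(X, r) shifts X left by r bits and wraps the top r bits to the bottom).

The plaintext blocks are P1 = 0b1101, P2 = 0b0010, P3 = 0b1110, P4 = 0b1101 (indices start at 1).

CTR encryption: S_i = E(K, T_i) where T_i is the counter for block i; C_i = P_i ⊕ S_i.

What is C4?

C4 = 0b1000

C1: T = 0b1110, S = E(K, T) = 0b1010; 0b1101 ⊕ 0b1010 = 0b0111.
C2: T = 0b1111, S = E(K, T) = 0b1110; 0b0010 ⊕ 0b1110 = 0b1100.
C3: T = 0b0000, S = E(K, T) = 0b0001; 0b1110 ⊕ 0b0001 = 0b1111.
C4: T = 0b0001, S = E(K, T) = 0b0101; 0b1101 ⊕ 0b0101 = 0b1000.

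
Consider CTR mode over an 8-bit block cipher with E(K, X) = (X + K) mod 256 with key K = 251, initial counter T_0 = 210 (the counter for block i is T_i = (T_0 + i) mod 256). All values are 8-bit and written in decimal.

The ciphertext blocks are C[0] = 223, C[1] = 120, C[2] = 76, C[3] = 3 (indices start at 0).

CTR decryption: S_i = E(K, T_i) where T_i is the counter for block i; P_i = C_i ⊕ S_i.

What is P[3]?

P[3]: T = 213, S = E(K, T) = 208; 3 ⊕ 208 = 211.

P[3] = 211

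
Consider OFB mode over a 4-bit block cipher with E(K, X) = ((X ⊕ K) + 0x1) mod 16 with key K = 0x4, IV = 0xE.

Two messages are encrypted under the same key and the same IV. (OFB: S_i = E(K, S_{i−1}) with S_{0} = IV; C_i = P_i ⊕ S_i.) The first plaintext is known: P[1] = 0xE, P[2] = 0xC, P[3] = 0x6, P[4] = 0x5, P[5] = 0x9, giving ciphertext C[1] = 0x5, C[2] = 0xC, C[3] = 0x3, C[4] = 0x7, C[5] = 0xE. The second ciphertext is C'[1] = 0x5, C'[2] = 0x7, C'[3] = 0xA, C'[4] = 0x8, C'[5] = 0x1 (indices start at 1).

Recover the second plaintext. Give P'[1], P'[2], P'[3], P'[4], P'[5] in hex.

P'[1] = 0xE, P'[2] = 0x7, P'[3] = 0xF, P'[4] = 0xA, P'[5] = 0x6

In OFB with a reused IV, both messages share the same keystream S_i, so C_i ⊕ C'_i = P_i ⊕ P'_i and thus P'_i = P_i ⊕ C_i ⊕ C'_i.
P'[1]: 0xE ⊕ 0x5 ⊕ 0x5 = 0xE.
P'[2]: 0xC ⊕ 0xC ⊕ 0x7 = 0x7.
P'[3]: 0x6 ⊕ 0x3 ⊕ 0xA = 0xF.
P'[4]: 0x5 ⊕ 0x7 ⊕ 0x8 = 0xA.
P'[5]: 0x9 ⊕ 0xE ⊕ 0x1 = 0x6.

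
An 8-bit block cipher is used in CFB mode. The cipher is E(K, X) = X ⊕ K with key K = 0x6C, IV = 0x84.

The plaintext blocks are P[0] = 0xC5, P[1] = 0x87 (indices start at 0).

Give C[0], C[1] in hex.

C[0] = 0x2D, C[1] = 0xC6

CFB encryption: C_i = P_i ⊕ E(K, C_{i−1}), with C_{−1} = IV.
C[0]: E(K, 0x84) = 0xE8; 0xC5 ⊕ 0xE8 = 0x2D.
C[1]: E(K, 0x2D) = 0x41; 0x87 ⊕ 0x41 = 0xC6.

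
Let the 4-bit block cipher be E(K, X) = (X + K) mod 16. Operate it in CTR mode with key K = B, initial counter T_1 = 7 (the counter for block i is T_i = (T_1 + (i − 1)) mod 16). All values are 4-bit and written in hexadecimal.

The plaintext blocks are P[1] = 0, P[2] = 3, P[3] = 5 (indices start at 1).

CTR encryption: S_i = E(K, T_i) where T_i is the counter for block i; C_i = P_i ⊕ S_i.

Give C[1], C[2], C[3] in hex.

C[1] = 2, C[2] = 0, C[3] = 1

C[1]: T = 7, S = E(K, T) = 2; 0 ⊕ 2 = 2.
C[2]: T = 8, S = E(K, T) = 3; 3 ⊕ 3 = 0.
C[3]: T = 9, S = E(K, T) = 4; 5 ⊕ 4 = 1.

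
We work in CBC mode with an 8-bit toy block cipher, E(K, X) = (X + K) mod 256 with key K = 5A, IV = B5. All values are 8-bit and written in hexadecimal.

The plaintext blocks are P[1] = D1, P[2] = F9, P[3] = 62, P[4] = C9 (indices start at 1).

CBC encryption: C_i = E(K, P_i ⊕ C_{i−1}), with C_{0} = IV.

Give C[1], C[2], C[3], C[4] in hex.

C[1] = BE, C[2] = A1, C[3] = 1D, C[4] = 2E

C[1]: P[1] ⊕ B5 = 64; E(K, 64) = BE.
C[2]: P[2] ⊕ BE = 47; E(K, 47) = A1.
C[3]: P[3] ⊕ A1 = C3; E(K, C3) = 1D.
C[4]: P[4] ⊕ 1D = D4; E(K, D4) = 2E.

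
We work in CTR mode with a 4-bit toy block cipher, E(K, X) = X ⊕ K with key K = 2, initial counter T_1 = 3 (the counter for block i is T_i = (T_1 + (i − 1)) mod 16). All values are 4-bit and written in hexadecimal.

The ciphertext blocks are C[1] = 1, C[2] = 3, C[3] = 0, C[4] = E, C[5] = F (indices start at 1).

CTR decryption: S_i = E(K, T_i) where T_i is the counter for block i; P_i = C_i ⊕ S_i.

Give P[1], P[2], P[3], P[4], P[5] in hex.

P[1]: T = 3, S = E(K, T) = 1; 1 ⊕ 1 = 0.
P[2]: T = 4, S = E(K, T) = 6; 3 ⊕ 6 = 5.
P[3]: T = 5, S = E(K, T) = 7; 0 ⊕ 7 = 7.
P[4]: T = 6, S = E(K, T) = 4; E ⊕ 4 = A.
P[5]: T = 7, S = E(K, T) = 5; F ⊕ 5 = A.

P[1] = 0, P[2] = 5, P[3] = 7, P[4] = A, P[5] = A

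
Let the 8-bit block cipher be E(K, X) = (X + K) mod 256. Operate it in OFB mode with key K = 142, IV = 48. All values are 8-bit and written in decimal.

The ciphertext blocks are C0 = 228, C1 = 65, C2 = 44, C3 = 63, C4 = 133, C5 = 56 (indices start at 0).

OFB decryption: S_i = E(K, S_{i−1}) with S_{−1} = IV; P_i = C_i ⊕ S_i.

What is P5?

P5 = 188

P0: S = E(K, 48) = 190; 228 ⊕ 190 = 90.
P1: S = E(K, 190) = 76; 65 ⊕ 76 = 13.
P2: S = E(K, 76) = 218; 44 ⊕ 218 = 246.
P3: S = E(K, 218) = 104; 63 ⊕ 104 = 87.
P4: S = E(K, 104) = 246; 133 ⊕ 246 = 115.
P5: S = E(K, 246) = 132; 56 ⊕ 132 = 188.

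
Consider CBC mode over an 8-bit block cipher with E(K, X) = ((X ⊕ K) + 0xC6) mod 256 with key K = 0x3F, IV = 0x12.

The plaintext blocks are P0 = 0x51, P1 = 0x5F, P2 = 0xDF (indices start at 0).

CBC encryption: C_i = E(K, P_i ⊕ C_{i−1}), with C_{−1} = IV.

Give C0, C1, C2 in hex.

C0: P0 ⊕ 0x12 = 0x43; E(K, 0x43) = 0x42.
C1: P1 ⊕ 0x42 = 0x1D; E(K, 0x1D) = 0xE8.
C2: P2 ⊕ 0xE8 = 0x37; E(K, 0x37) = 0xCE.

C0 = 0x42, C1 = 0xE8, C2 = 0xCE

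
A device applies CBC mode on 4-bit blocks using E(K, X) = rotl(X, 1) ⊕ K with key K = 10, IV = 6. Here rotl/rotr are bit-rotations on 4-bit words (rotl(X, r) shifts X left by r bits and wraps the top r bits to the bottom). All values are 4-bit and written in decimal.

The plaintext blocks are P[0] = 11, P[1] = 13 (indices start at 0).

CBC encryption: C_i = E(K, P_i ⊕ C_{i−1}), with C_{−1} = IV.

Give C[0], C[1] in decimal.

C[0]: P[0] ⊕ 6 = 13; E(K, 13) = 1.
C[1]: P[1] ⊕ 1 = 12; E(K, 12) = 3.

C[0] = 1, C[1] = 3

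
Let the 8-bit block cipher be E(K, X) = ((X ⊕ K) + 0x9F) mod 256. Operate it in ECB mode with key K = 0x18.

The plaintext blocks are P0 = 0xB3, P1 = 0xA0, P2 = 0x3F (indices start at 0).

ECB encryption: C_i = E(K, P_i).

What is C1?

C1 = 0x57

C1: E(K, 0xA0) = 0x57.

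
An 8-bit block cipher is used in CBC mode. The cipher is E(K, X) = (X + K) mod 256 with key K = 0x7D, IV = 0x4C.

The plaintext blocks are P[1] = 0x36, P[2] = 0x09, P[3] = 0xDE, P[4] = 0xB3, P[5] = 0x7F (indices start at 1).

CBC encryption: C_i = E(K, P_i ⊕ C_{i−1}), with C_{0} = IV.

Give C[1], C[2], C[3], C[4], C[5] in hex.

C[1] = 0xF7, C[2] = 0x7B, C[3] = 0x22, C[4] = 0x0E, C[5] = 0xEE

C[1]: P[1] ⊕ 0x4C = 0x7A; E(K, 0x7A) = 0xF7.
C[2]: P[2] ⊕ 0xF7 = 0xFE; E(K, 0xFE) = 0x7B.
C[3]: P[3] ⊕ 0x7B = 0xA5; E(K, 0xA5) = 0x22.
C[4]: P[4] ⊕ 0x22 = 0x91; E(K, 0x91) = 0x0E.
C[5]: P[5] ⊕ 0x0E = 0x71; E(K, 0x71) = 0xEE.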